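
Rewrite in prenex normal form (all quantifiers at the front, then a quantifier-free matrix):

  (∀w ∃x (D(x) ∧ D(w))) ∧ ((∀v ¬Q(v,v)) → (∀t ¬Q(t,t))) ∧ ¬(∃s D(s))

∀w ∃x ∃v ∀t ∀s (D(x) ∧ D(w) ∧ (Q(v,v) ∨ ¬Q(t,t)) ∧ ¬D(s))

Rewrite implications/biconditionals: A → B as ¬A ∨ B.
  (∀w ∃x (D(x) ∧ D(w))) ∧ (¬(∀v ¬Q(v,v)) ∨ (∀t ¬Q(t,t))) ∧ ¬(∃s D(s))
Drive negations inward (¬∀x A ≡ ∃x ¬A, ¬∃x A ≡ ∀x ¬A, De Morgan for ∧/∨):
  (∀w ∃x (D(x) ∧ D(w))) ∧ ((∃v Q(v,v)) ∨ (∀t ¬Q(t,t))) ∧ (∀s ¬D(s))
All bound variables are already distinct, so no renaming is needed.
Pull the quantifiers to the front (each side's bound variable is not free in the other side):
  ∀w ∃x ∃v ∀t ∀s (D(x) ∧ D(w) ∧ (Q(v,v) ∨ ¬Q(t,t)) ∧ ¬D(s))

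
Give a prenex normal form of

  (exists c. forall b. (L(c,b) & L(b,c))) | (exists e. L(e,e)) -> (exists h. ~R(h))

Eliminate → and ↔ using ¬ and ∨.
  ~((exists c. forall b. (L(c,b) & L(b,c))) | (exists e. L(e,e))) | (exists h. ~R(h))
Move each ¬ inward, flipping quantifiers it crosses:
  (forall c. exists b. (~L(c,b) | ~L(b,c))) & (forall e. ~L(e,e)) | (exists h. ~R(h))
Finally move all quantifiers to the prefix:
  forall c. exists b. forall e. exists h. ((~L(c,b) | ~L(b,c)) & ~L(e,e) | ~R(h))

forall c. exists b. forall e. exists h. ((~L(c,b) | ~L(b,c)) & ~L(e,e) | ~R(h))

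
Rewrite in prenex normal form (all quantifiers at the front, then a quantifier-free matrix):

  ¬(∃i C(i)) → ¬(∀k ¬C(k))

First replace A → B with ¬A ∨ B.
  ¬¬(∃i C(i)) ∨ ¬(∀k ¬C(k))
Move each ¬ inward, flipping quantifiers it crosses:
  (∃i C(i)) ∨ (∃k C(k))
Finally move all quantifiers to the prefix:
  ∃i ∃k (C(i) ∨ C(k))

∃i ∃k (C(i) ∨ C(k))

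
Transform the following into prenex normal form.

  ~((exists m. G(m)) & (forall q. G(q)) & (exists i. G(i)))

forall m. exists q. forall i. (~G(m) | ~G(q) | ~G(i))

Drive negations inward (¬∀x A ≡ ∃x ¬A, ¬∃x A ≡ ∀x ¬A, De Morgan for ∧/∨):
  (forall m. ~G(m)) | (exists q. ~G(q)) | (forall i. ~G(i))
All bound variables are already distinct, so no renaming is needed.
Extract every quantifier outward, since the variables are now distinct and don't occur free across branches:
  forall m. exists q. forall i. (~G(m) | ~G(q) | ~G(i))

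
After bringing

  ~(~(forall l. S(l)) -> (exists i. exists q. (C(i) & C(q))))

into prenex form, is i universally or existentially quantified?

universal

Eliminate → and ↔ using ¬ and ∨.
  ~(~~(forall l. S(l)) | (exists i. exists q. (C(i) & C(q))))
Drive negations inward (¬∀x A ≡ ∃x ¬A, ¬∃x A ≡ ∀x ¬A, De Morgan for ∧/∨):
  (exists l. ~S(l)) & (forall i. forall q. (~C(i) | ~C(q)))
All bound variables are already distinct, so no renaming is needed.
Pull the quantifiers to the front (each side's bound variable is not free in the other side):
  exists l. forall i. forall q. (~S(l) & (~C(i) | ~C(q)))
The quantifier exists i sits under an odd number of negations (counting the antecedent side of each →), so it flips to forall i.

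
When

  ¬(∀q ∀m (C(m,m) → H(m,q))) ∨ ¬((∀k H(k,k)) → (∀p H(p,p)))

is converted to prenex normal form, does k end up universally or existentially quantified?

universal

Rewrite implications/biconditionals: A → B as ¬A ∨ B.
  ¬(∀q ∀m (¬C(m,m) ∨ H(m,q))) ∨ ¬(¬(∀k H(k,k)) ∨ (∀p H(p,p)))
Push ¬ through the quantifiers and connectives to reach negation normal form:
  (∃q ∃m (C(m,m) ∧ ¬H(m,q))) ∨ (∀k H(k,k)) ∧ (∃p ¬H(p,p))
Pull the quantifiers to the front (each side's bound variable is not free in the other side):
  ∃q ∃m ∀k ∃p (C(m,m) ∧ ¬H(m,q) ∨ H(k,k) ∧ ¬H(p,p))
The quantifier ∀k sits under an even number of negations (counting the antecedent side of each →), so it remains universal.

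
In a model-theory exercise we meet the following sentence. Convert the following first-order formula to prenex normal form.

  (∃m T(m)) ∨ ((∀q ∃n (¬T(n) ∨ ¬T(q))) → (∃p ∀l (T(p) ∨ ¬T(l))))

∃m ∃q ∀n ∃p ∀l (T(m) ∨ T(n) ∧ T(q) ∨ T(p) ∨ ¬T(l))

First replace A → B with ¬A ∨ B.
  (∃m T(m)) ∨ ¬(∀q ∃n (¬T(n) ∨ ¬T(q))) ∨ (∃p ∀l (T(p) ∨ ¬T(l)))
Move each ¬ inward, flipping quantifiers it crosses:
  (∃m T(m)) ∨ (∃q ∀n (T(n) ∧ T(q))) ∨ (∃p ∀l (T(p) ∨ ¬T(l)))
Pull the quantifiers to the front (each side's bound variable is not free in the other side):
  ∃m ∃q ∀n ∃p ∀l (T(m) ∨ T(n) ∧ T(q) ∨ T(p) ∨ ¬T(l))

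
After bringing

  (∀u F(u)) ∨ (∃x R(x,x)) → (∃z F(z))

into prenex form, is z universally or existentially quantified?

existential

Eliminate → and ↔ using ¬ and ∨.
  ¬((∀u F(u)) ∨ (∃x R(x,x))) ∨ (∃z F(z))
Drive negations inward (¬∀x A ≡ ∃x ¬A, ¬∃x A ≡ ∀x ¬A, De Morgan for ∧/∨):
  (∃u ¬F(u)) ∧ (∀x ¬R(x,x)) ∨ (∃z F(z))
All bound variables are already distinct, so no renaming is needed.
Extract every quantifier outward, since the variables are now distinct and don't occur free across branches:
  ∃u ∀x ∃z (¬F(u) ∧ ¬R(x,x) ∨ F(z))
The quantifier ∃z sits under an even number of negations (counting the antecedent side of each →), so it remains existential.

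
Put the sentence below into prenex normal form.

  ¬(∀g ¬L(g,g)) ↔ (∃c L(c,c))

∀g ∃c ∀z ∃s ((¬L(g,g) ∨ L(c,c)) ∧ (¬L(z,z) ∨ L(s,s)))

First replace A → B with ¬A ∨ B; A ↔ B as (¬A ∨ B) ∧ (¬B ∨ A).
  (¬¬(∀g ¬L(g,g)) ∨ (∃c L(c,c))) ∧ (¬(∃c L(c,c)) ∨ ¬(∀g ¬L(g,g)))
Drive negations inward (¬∀x A ≡ ∃x ¬A, ¬∃x A ≡ ∀x ¬A, De Morgan for ∧/∨):
  ((∀g ¬L(g,g)) ∨ (∃c L(c,c))) ∧ ((∀c ¬L(c,c)) ∨ (∃g L(g,g)))
Rename bound variables to avoid capture: c↦z, g↦s.
  ((∀g ¬L(g,g)) ∨ (∃c L(c,c))) ∧ ((∀z ¬L(z,z)) ∨ (∃s L(s,s)))
Extract every quantifier outward, since the variables are now distinct and don't occur free across branches:
  ∀g ∃c ∀z ∃s ((¬L(g,g) ∨ L(c,c)) ∧ (¬L(z,z) ∨ L(s,s)))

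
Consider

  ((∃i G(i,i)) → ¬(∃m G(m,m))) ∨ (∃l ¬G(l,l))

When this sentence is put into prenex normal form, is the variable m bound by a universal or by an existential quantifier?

Rewrite implications/biconditionals: A → B as ¬A ∨ B.
  ¬(∃i G(i,i)) ∨ ¬(∃m G(m,m)) ∨ (∃l ¬G(l,l))
Drive negations inward (¬∀x A ≡ ∃x ¬A, ¬∃x A ≡ ∀x ¬A, De Morgan for ∧/∨):
  (∀i ¬G(i,i)) ∨ (∀m ¬G(m,m)) ∨ (∃l ¬G(l,l))
All bound variables are already distinct, so no renaming is needed.
Pull the quantifiers to the front (each side's bound variable is not free in the other side):
  ∀i ∀m ∃l (¬G(i,i) ∨ ¬G(m,m) ∨ ¬G(l,l))
The quantifier ∃m sits under an odd number of negations (counting the antecedent side of each →), so it flips to ∀m.

universal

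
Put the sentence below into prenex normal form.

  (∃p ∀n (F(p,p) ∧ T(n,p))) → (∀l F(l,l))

∀p ∃n ∀l (¬F(p,p) ∨ ¬T(n,p) ∨ F(l,l))

Eliminate → and ↔ using ¬ and ∨.
  ¬(∃p ∀n (F(p,p) ∧ T(n,p))) ∨ (∀l F(l,l))
Push ¬ through the quantifiers and connectives to reach negation normal form:
  (∀p ∃n (¬F(p,p) ∨ ¬T(n,p))) ∨ (∀l F(l,l))
All bound variables are already distinct, so no renaming is needed.
Finally move all quantifiers to the prefix:
  ∀p ∃n ∀l (¬F(p,p) ∨ ¬T(n,p) ∨ F(l,l))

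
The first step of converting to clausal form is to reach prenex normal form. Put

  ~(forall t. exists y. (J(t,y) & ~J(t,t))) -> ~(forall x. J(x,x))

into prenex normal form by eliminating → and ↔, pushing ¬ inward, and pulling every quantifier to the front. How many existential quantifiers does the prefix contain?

2

Rewrite implications/biconditionals: A → B as ¬A ∨ B.
  ~~(forall t. exists y. (J(t,y) & ~J(t,t))) | ~(forall x. J(x,x))
Drive negations inward (¬∀x A ≡ ∃x ¬A, ¬∃x A ≡ ∀x ¬A, De Morgan for ∧/∨):
  (forall t. exists y. (J(t,y) & ~J(t,t))) | (exists x. ~J(x,x))
Pull the quantifiers to the front (each side's bound variable is not free in the other side):
  forall t. exists y. exists x. (J(t,y) & ~J(t,t) | ~J(x,x))
The prefix is forall t exists y exists x: 1 universal, 2 existential.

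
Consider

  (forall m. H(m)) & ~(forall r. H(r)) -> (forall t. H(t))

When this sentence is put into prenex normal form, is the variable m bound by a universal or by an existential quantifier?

existential

First replace A → B with ¬A ∨ B.
  ~((forall m. H(m)) & ~(forall r. H(r))) | (forall t. H(t))
Push ¬ through the quantifiers and connectives to reach negation normal form:
  (exists m. ~H(m)) | (forall r. H(r)) | (forall t. H(t))
Finally move all quantifiers to the prefix:
  exists m. forall r. forall t. (~H(m) | H(r) | H(t))
The quantifier forall m sits under an odd number of negations (counting the antecedent side of each →), so it flips to exists m.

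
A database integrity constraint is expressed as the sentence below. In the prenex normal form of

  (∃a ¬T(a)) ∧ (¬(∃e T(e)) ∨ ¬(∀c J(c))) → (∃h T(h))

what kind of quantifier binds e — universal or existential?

Rewrite implications/biconditionals: A → B as ¬A ∨ B.
  ¬((∃a ¬T(a)) ∧ (¬(∃e T(e)) ∨ ¬(∀c J(c)))) ∨ (∃h T(h))
Move each ¬ inward, flipping quantifiers it crosses:
  (∀a T(a)) ∨ (∃e T(e)) ∧ (∀c J(c)) ∨ (∃h T(h))
All bound variables are already distinct, so no renaming is needed.
Extract every quantifier outward, since the variables are now distinct and don't occur free across branches:
  ∀a ∃e ∀c ∃h (T(a) ∨ T(e) ∧ J(c) ∨ T(h))
The quantifier ∃e sits under an even number of negations (counting the antecedent side of each →), so it remains existential.

existential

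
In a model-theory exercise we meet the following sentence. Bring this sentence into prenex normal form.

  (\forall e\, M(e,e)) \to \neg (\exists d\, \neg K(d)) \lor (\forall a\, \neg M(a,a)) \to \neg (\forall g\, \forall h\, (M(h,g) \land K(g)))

Eliminate → and ↔ using ¬ and ∨.
  \neg (\forall e\, M(e,e)) \lor \neg (\neg (\exists d\, \neg K(d)) \lor (\forall a\, \neg M(a,a))) \lor \neg (\forall g\, \forall h\, (M(h,g) \land K(g)))
Move each ¬ inward, flipping quantifiers it crosses:
  (\exists e\, \neg M(e,e)) \lor (\exists d\, \neg K(d)) \land (\exists a\, M(a,a)) \lor (\exists g\, \exists h\, (\neg M(h,g) \lor \neg K(g)))
All bound variables are already distinct, so no renaming is needed.
Finally move all quantifiers to the prefix:
  \exists e\, \exists d\, \exists a\, \exists g\, \exists h\, (\neg M(e,e) \lor \neg K(d) \land M(a,a) \lor \neg M(h,g) \lor \neg K(g))

\exists e\, \exists d\, \exists a\, \exists g\, \exists h\, (\neg M(e,e) \lor \neg K(d) \land M(a,a) \lor \neg M(h,g) \lor \neg K(g))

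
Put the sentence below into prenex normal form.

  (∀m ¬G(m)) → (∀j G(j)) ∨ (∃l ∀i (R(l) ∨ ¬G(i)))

∃m ∀j ∃l ∀i (G(m) ∨ G(j) ∨ R(l) ∨ ¬G(i))

First replace A → B with ¬A ∨ B.
  ¬(∀m ¬G(m)) ∨ (∀j G(j)) ∨ (∃l ∀i (R(l) ∨ ¬G(i)))
Push ¬ through the quantifiers and connectives to reach negation normal form:
  (∃m G(m)) ∨ (∀j G(j)) ∨ (∃l ∀i (R(l) ∨ ¬G(i)))
All bound variables are already distinct, so no renaming is needed.
Finally move all quantifiers to the prefix:
  ∃m ∀j ∃l ∀i (G(m) ∨ G(j) ∨ R(l) ∨ ¬G(i))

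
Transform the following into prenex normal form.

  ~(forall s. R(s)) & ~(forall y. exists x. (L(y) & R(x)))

Push ¬ through the quantifiers and connectives to reach negation normal form:
  (exists s. ~R(s)) & (exists y. forall x. (~L(y) | ~R(x)))
All bound variables are already distinct, so no renaming is needed.
Extract every quantifier outward, since the variables are now distinct and don't occur free across branches:
  exists s. exists y. forall x. (~R(s) & (~L(y) | ~R(x)))

exists s. exists y. forall x. (~R(s) & (~L(y) | ~R(x)))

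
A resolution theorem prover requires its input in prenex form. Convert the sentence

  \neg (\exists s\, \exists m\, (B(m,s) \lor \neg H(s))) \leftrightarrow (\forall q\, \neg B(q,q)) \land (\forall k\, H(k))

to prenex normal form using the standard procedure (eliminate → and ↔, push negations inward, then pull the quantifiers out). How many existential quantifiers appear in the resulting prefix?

First replace A → B with ¬A ∨ B; A ↔ B as (¬A ∨ B) ∧ (¬B ∨ A).
  (\neg \neg (\exists s\, \exists m\, (B(m,s) \lor \neg H(s))) \lor (\forall q\, \neg B(q,q)) \land (\forall k\, H(k))) \land (\neg ((\forall q\, \neg B(q,q)) \land (\forall k\, H(k))) \lor \neg (\exists s\, \exists m\, (B(m,s) \lor \neg H(s))))
Move each ¬ inward, flipping quantifiers it crosses:
  ((\exists s\, \exists m\, (B(m,s) \lor \neg H(s))) \lor (\forall q\, \neg B(q,q)) \land (\forall k\, H(k))) \land ((\exists q\, B(q,q)) \lor (\exists k\, \neg H(k)) \lor (\forall s\, \forall m\, (\neg B(m,s) \land H(s))))
Standardize variables apart so no two quantifiers bind the same name: q↦u, k↦t, s↦w1, m↦w.
  ((\exists s\, \exists m\, (B(m,s) \lor \neg H(s))) \lor (\forall q\, \neg B(q,q)) \land (\forall k\, H(k))) \land ((\exists u\, B(u,u)) \lor (\exists t\, \neg H(t)) \lor (\forall w1\, \forall w\, (\neg B(w,w1) \land H(w1))))
Extract every quantifier outward, since the variables are now distinct and don't occur free across branches:
  \exists s\, \exists m\, \forall q\, \forall k\, \exists u\, \exists t\, \forall w1\, \forall w\, ((B(m,s) \lor \neg H(s) \lor \neg B(q,q) \land H(k)) \land (B(u,u) \lor \neg H(t) \lor \neg B(w,w1) \land H(w1)))
The prefix is \exists s \exists m \forall q \forall k \exists u \exists t \forall w1 \forall w: 4 universal, 4 existential.

4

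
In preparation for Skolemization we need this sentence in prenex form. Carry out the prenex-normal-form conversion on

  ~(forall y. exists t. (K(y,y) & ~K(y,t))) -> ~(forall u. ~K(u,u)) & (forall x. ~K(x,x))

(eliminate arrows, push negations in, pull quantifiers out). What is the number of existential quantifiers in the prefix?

2

Eliminate → and ↔ using ¬ and ∨.
  ~~(forall y. exists t. (K(y,y) & ~K(y,t))) | ~(forall u. ~K(u,u)) & (forall x. ~K(x,x))
Drive negations inward (¬∀x A ≡ ∃x ¬A, ¬∃x A ≡ ∀x ¬A, De Morgan for ∧/∨):
  (forall y. exists t. (K(y,y) & ~K(y,t))) | (exists u. K(u,u)) & (forall x. ~K(x,x))
All bound variables are already distinct, so no renaming is needed.
Extract every quantifier outward, since the variables are now distinct and don't occur free across branches:
  forall y. exists t. exists u. forall x. (K(y,y) & ~K(y,t) | K(u,u) & ~K(x,x))
The prefix is forall y exists t exists u forall x: 2 universal, 2 existential.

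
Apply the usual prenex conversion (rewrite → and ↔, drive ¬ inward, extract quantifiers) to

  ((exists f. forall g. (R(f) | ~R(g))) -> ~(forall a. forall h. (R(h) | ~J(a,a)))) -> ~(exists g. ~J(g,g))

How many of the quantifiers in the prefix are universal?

4

Eliminate → and ↔ using ¬ and ∨.
  ~(~(exists f. forall g. (R(f) | ~R(g))) | ~(forall a. forall h. (R(h) | ~J(a,a)))) | ~(exists g. ~J(g,g))
Move each ¬ inward, flipping quantifiers it crosses:
  (exists f. forall g. (R(f) | ~R(g))) & (forall a. forall h. (R(h) | ~J(a,a))) | (forall g. J(g,g))
Give each quantifier a distinct variable: g↦p.
  (exists f. forall g. (R(f) | ~R(g))) & (forall a. forall h. (R(h) | ~J(a,a))) | (forall p. J(p,p))
Pull the quantifiers to the front (each side's bound variable is not free in the other side):
  exists f. forall g. forall a. forall h. forall p. ((R(f) | ~R(g)) & (R(h) | ~J(a,a)) | J(p,p))
The prefix is exists f forall g forall a forall h forall p: 4 universal, 1 existential.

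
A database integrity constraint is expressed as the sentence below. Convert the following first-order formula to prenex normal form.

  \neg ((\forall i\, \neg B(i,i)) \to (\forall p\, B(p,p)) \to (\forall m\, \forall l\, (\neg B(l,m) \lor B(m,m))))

Rewrite implications/biconditionals: A → B as ¬A ∨ B.
  \neg (\neg (\forall i\, \neg B(i,i)) \lor \neg (\forall p\, B(p,p)) \lor (\forall m\, \forall l\, (\neg B(l,m) \lor B(m,m))))
Move each ¬ inward, flipping quantifiers it crosses:
  (\forall i\, \neg B(i,i)) \land (\forall p\, B(p,p)) \land (\exists m\, \exists l\, (B(l,m) \land \neg B(m,m)))
All bound variables are already distinct, so no renaming is needed.
Extract every quantifier outward, since the variables are now distinct and don't occur free across branches:
  \forall i\, \forall p\, \exists m\, \exists l\, (\neg B(i,i) \land B(p,p) \land B(l,m) \land \neg B(m,m))

\forall i\, \forall p\, \exists m\, \exists l\, (\neg B(i,i) \land B(p,p) \land B(l,m) \land \neg B(m,m))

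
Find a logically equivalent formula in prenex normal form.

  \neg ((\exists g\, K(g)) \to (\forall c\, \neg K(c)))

Eliminate → and ↔ using ¬ and ∨.
  \neg (\neg (\exists g\, K(g)) \lor (\forall c\, \neg K(c)))
Push ¬ through the quantifiers and connectives to reach negation normal form:
  (\exists g\, K(g)) \land (\exists c\, K(c))
All bound variables are already distinct, so no renaming is needed.
Extract every quantifier outward, since the variables are now distinct and don't occur free across branches:
  \exists g\, \exists c\, (K(g) \land K(c))

\exists g\, \exists c\, (K(g) \land K(c))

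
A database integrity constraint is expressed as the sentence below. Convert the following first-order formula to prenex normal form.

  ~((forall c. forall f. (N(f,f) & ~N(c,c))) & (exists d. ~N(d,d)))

exists c. exists f. forall d. (~N(f,f) | N(c,c) | N(d,d))

Drive negations inward (¬∀x A ≡ ∃x ¬A, ¬∃x A ≡ ∀x ¬A, De Morgan for ∧/∨):
  (exists c. exists f. (~N(f,f) | N(c,c))) | (forall d. N(d,d))
All bound variables are already distinct, so no renaming is needed.
Extract every quantifier outward, since the variables are now distinct and don't occur free across branches:
  exists c. exists f. forall d. (~N(f,f) | N(c,c) | N(d,d))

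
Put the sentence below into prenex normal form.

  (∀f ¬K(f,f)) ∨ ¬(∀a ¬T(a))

∀f ∃a (¬K(f,f) ∨ T(a))

Drive negations inward (¬∀x A ≡ ∃x ¬A, ¬∃x A ≡ ∀x ¬A, De Morgan for ∧/∨):
  (∀f ¬K(f,f)) ∨ (∃a T(a))
All bound variables are already distinct, so no renaming is needed.
Finally move all quantifiers to the prefix:
  ∀f ∃a (¬K(f,f) ∨ T(a))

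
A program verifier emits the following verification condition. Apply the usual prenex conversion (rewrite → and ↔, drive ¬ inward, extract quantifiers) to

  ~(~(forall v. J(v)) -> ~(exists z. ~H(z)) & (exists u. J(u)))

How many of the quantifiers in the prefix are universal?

1

First replace A → B with ¬A ∨ B.
  ~(~~(forall v. J(v)) | ~(exists z. ~H(z)) & (exists u. J(u)))
Drive negations inward (¬∀x A ≡ ∃x ¬A, ¬∃x A ≡ ∀x ¬A, De Morgan for ∧/∨):
  (exists v. ~J(v)) & ((exists z. ~H(z)) | (forall u. ~J(u)))
All bound variables are already distinct, so no renaming is needed.
Extract every quantifier outward, since the variables are now distinct and don't occur free across branches:
  exists v. exists z. forall u. (~J(v) & (~H(z) | ~J(u)))
The prefix is exists v exists z forall u: 1 universal, 2 existential.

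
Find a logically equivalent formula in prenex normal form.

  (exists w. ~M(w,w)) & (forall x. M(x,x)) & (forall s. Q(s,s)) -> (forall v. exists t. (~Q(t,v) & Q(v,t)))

Rewrite implications/biconditionals: A → B as ¬A ∨ B.
  ~((exists w. ~M(w,w)) & (forall x. M(x,x)) & (forall s. Q(s,s))) | (forall v. exists t. (~Q(t,v) & Q(v,t)))
Push ¬ through the quantifiers and connectives to reach negation normal form:
  (forall w. M(w,w)) | (exists x. ~M(x,x)) | (exists s. ~Q(s,s)) | (forall v. exists t. (~Q(t,v) & Q(v,t)))
All bound variables are already distinct, so no renaming is needed.
Finally move all quantifiers to the prefix:
  forall w. exists x. exists s. forall v. exists t. (M(w,w) | ~M(x,x) | ~Q(s,s) | ~Q(t,v) & Q(v,t))

forall w. exists x. exists s. forall v. exists t. (M(w,w) | ~M(x,x) | ~Q(s,s) | ~Q(t,v) & Q(v,t))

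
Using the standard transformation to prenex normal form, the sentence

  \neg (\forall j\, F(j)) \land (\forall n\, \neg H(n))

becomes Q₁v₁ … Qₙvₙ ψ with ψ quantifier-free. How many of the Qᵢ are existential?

1

Move each ¬ inward, flipping quantifiers it crosses:
  (\exists j\, \neg F(j)) \land (\forall n\, \neg H(n))
All bound variables are already distinct, so no renaming is needed.
Pull the quantifiers to the front (each side's bound variable is not free in the other side):
  \exists j\, \forall n\, (\neg F(j) \land \neg H(n))
The prefix is \exists j \forall n: 1 universal, 1 existential.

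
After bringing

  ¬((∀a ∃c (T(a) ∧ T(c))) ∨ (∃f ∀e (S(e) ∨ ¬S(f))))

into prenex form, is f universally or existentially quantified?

universal

Move each ¬ inward, flipping quantifiers it crosses:
  (∃a ∀c (¬T(a) ∨ ¬T(c))) ∧ (∀f ∃e (¬S(e) ∧ S(f)))
Extract every quantifier outward, since the variables are now distinct and don't occur free across branches:
  ∃a ∀c ∀f ∃e ((¬T(a) ∨ ¬T(c)) ∧ ¬S(e) ∧ S(f))
The quantifier ∃f sits under an odd number of negations, so it flips to ∀f.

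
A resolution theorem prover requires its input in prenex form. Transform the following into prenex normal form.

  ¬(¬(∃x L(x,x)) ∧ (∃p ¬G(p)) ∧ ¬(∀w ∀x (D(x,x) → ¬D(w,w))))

∃x ∀p ∀w ∀w1 (L(x,x) ∨ G(p) ∨ ¬D(w1,w1) ∨ ¬D(w,w))

First replace A → B with ¬A ∨ B.
  ¬(¬(∃x L(x,x)) ∧ (∃p ¬G(p)) ∧ ¬(∀w ∀x (¬D(x,x) ∨ ¬D(w,w))))
Move each ¬ inward, flipping quantifiers it crosses:
  (∃x L(x,x)) ∨ (∀p G(p)) ∨ (∀w ∀x (¬D(x,x) ∨ ¬D(w,w)))
Standardize variables apart so no two quantifiers bind the same name: x↦w1.
  (∃x L(x,x)) ∨ (∀p G(p)) ∨ (∀w ∀w1 (¬D(w1,w1) ∨ ¬D(w,w)))
Finally move all quantifiers to the prefix:
  ∃x ∀p ∀w ∀w1 (L(x,x) ∨ G(p) ∨ ¬D(w1,w1) ∨ ¬D(w,w))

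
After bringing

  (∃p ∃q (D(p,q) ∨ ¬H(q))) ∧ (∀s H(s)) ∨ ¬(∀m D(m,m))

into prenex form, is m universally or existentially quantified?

existential

Move each ¬ inward, flipping quantifiers it crosses:
  (∃p ∃q (D(p,q) ∨ ¬H(q))) ∧ (∀s H(s)) ∨ (∃m ¬D(m,m))
Finally move all quantifiers to the prefix:
  ∃p ∃q ∀s ∃m ((D(p,q) ∨ ¬H(q)) ∧ H(s) ∨ ¬D(m,m))
The quantifier ∀m sits under an odd number of negations, so it flips to ∃m.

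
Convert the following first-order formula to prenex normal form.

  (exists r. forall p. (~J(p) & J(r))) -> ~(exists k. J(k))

First replace A → B with ¬A ∨ B.
  ~(exists r. forall p. (~J(p) & J(r))) | ~(exists k. J(k))
Move each ¬ inward, flipping quantifiers it crosses:
  (forall r. exists p. (J(p) | ~J(r))) | (forall k. ~J(k))
Finally move all quantifiers to the prefix:
  forall r. exists p. forall k. (J(p) | ~J(r) | ~J(k))

forall r. exists p. forall k. (J(p) | ~J(r) | ~J(k))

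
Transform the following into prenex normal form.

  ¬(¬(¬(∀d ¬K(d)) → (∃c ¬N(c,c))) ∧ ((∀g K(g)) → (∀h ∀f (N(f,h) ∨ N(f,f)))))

∀d ∃c ∀g ∃h ∃f (¬K(d) ∨ ¬N(c,c) ∨ K(g) ∧ ¬N(f,h) ∧ ¬N(f,f))

First replace A → B with ¬A ∨ B.
  ¬(¬(¬¬(∀d ¬K(d)) ∨ (∃c ¬N(c,c))) ∧ (¬(∀g K(g)) ∨ (∀h ∀f (N(f,h) ∨ N(f,f)))))
Move each ¬ inward, flipping quantifiers it crosses:
  (∀d ¬K(d)) ∨ (∃c ¬N(c,c)) ∨ (∀g K(g)) ∧ (∃h ∃f (¬N(f,h) ∧ ¬N(f,f)))
All bound variables are already distinct, so no renaming is needed.
Extract every quantifier outward, since the variables are now distinct and don't occur free across branches:
  ∀d ∃c ∀g ∃h ∃f (¬K(d) ∨ ¬N(c,c) ∨ K(g) ∧ ¬N(f,h) ∧ ¬N(f,f))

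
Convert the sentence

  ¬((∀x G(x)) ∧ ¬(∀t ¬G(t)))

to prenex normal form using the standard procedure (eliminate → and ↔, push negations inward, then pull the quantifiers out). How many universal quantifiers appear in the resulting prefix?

Drive negations inward (¬∀x A ≡ ∃x ¬A, ¬∃x A ≡ ∀x ¬A, De Morgan for ∧/∨):
  (∃x ¬G(x)) ∨ (∀t ¬G(t))
All bound variables are already distinct, so no renaming is needed.
Finally move all quantifiers to the prefix:
  ∃x ∀t (¬G(x) ∨ ¬G(t))
The prefix is ∃x ∀t: 1 universal, 1 existential.

1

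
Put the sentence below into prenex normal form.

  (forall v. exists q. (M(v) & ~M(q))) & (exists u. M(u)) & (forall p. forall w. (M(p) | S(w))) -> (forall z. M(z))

exists v. forall q. forall u. exists p. exists w. forall z. (~M(v) | M(q) | ~M(u) | ~M(p) & ~S(w) | M(z))

Rewrite implications/biconditionals: A → B as ¬A ∨ B.
  ~((forall v. exists q. (M(v) & ~M(q))) & (exists u. M(u)) & (forall p. forall w. (M(p) | S(w)))) | (forall z. M(z))
Drive negations inward (¬∀x A ≡ ∃x ¬A, ¬∃x A ≡ ∀x ¬A, De Morgan for ∧/∨):
  (exists v. forall q. (~M(v) | M(q))) | (forall u. ~M(u)) | (exists p. exists w. (~M(p) & ~S(w))) | (forall z. M(z))
Pull the quantifiers to the front (each side's bound variable is not free in the other side):
  exists v. forall q. forall u. exists p. exists w. forall z. (~M(v) | M(q) | ~M(u) | ~M(p) & ~S(w) | M(z))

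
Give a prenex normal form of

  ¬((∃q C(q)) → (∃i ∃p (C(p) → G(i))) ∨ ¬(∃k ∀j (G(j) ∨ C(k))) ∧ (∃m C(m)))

∃q ∀i ∀p ∃k ∀j ∀m (C(q) ∧ C(p) ∧ ¬G(i) ∧ (G(j) ∨ C(k) ∨ ¬C(m)))

Eliminate → and ↔ using ¬ and ∨.
  ¬(¬(∃q C(q)) ∨ (∃i ∃p (¬C(p) ∨ G(i))) ∨ ¬(∃k ∀j (G(j) ∨ C(k))) ∧ (∃m C(m)))
Move each ¬ inward, flipping quantifiers it crosses:
  (∃q C(q)) ∧ (∀i ∀p (C(p) ∧ ¬G(i))) ∧ ((∃k ∀j (G(j) ∨ C(k))) ∨ (∀m ¬C(m)))
All bound variables are already distinct, so no renaming is needed.
Extract every quantifier outward, since the variables are now distinct and don't occur free across branches:
  ∃q ∀i ∀p ∃k ∀j ∀m (C(q) ∧ C(p) ∧ ¬G(i) ∧ (G(j) ∨ C(k) ∨ ¬C(m)))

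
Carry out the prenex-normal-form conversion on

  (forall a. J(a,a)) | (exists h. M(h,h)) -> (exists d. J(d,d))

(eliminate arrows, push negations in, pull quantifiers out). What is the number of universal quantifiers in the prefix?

1

Eliminate → and ↔ using ¬ and ∨.
  ~((forall a. J(a,a)) | (exists h. M(h,h))) | (exists d. J(d,d))
Drive negations inward (¬∀x A ≡ ∃x ¬A, ¬∃x A ≡ ∀x ¬A, De Morgan for ∧/∨):
  (exists a. ~J(a,a)) & (forall h. ~M(h,h)) | (exists d. J(d,d))
All bound variables are already distinct, so no renaming is needed.
Extract every quantifier outward, since the variables are now distinct and don't occur free across branches:
  exists a. forall h. exists d. (~J(a,a) & ~M(h,h) | J(d,d))
The prefix is exists a forall h exists d: 1 universal, 2 existential.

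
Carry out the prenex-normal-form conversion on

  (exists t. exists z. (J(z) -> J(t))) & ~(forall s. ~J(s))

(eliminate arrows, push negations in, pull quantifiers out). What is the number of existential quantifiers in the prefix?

3

Rewrite implications/biconditionals: A → B as ¬A ∨ B.
  (exists t. exists z. (~J(z) | J(t))) & ~(forall s. ~J(s))
Push ¬ through the quantifiers and connectives to reach negation normal form:
  (exists t. exists z. (~J(z) | J(t))) & (exists s. J(s))
Finally move all quantifiers to the prefix:
  exists t. exists z. exists s. ((~J(z) | J(t)) & J(s))
The prefix is exists t exists z exists s: 0 universal, 3 existential.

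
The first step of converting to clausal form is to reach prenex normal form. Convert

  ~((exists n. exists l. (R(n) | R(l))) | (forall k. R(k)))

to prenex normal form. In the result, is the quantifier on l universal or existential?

universal

Drive negations inward (¬∀x A ≡ ∃x ¬A, ¬∃x A ≡ ∀x ¬A, De Morgan for ∧/∨):
  (forall n. forall l. (~R(n) & ~R(l))) & (exists k. ~R(k))
All bound variables are already distinct, so no renaming is needed.
Pull the quantifiers to the front (each side's bound variable is not free in the other side):
  forall n. forall l. exists k. (~R(n) & ~R(l) & ~R(k))
The quantifier exists l sits under an odd number of negations, so it flips to forall l.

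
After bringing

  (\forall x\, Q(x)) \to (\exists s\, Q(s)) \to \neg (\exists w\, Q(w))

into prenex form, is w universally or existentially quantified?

universal

First replace A → B with ¬A ∨ B.
  \neg (\forall x\, Q(x)) \lor \neg (\exists s\, Q(s)) \lor \neg (\exists w\, Q(w))
Push ¬ through the quantifiers and connectives to reach negation normal form:
  (\exists x\, \neg Q(x)) \lor (\forall s\, \neg Q(s)) \lor (\forall w\, \neg Q(w))
Finally move all quantifiers to the prefix:
  \exists x\, \forall s\, \forall w\, (\neg Q(x) \lor \neg Q(s) \lor \neg Q(w))
The quantifier \exists w sits under an odd number of negations (counting the antecedent side of each →), so it flips to \forall w.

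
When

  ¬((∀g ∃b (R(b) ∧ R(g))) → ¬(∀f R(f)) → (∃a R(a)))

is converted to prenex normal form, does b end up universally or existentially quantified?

Eliminate → and ↔ using ¬ and ∨.
  ¬(¬(∀g ∃b (R(b) ∧ R(g))) ∨ ¬¬(∀f R(f)) ∨ (∃a R(a)))
Move each ¬ inward, flipping quantifiers it crosses:
  (∀g ∃b (R(b) ∧ R(g))) ∧ (∃f ¬R(f)) ∧ (∀a ¬R(a))
All bound variables are already distinct, so no renaming is needed.
Pull the quantifiers to the front (each side's bound variable is not free in the other side):
  ∀g ∃b ∃f ∀a (R(b) ∧ R(g) ∧ ¬R(f) ∧ ¬R(a))
The quantifier ∃b sits under an even number of negations (counting the antecedent side of each →), so it remains existential.

existential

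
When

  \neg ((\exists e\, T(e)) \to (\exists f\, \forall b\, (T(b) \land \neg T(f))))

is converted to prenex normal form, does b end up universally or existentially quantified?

Rewrite implications/biconditionals: A → B as ¬A ∨ B.
  \neg (\neg (\exists e\, T(e)) \lor (\exists f\, \forall b\, (T(b) \land \neg T(f))))
Push ¬ through the quantifiers and connectives to reach negation normal form:
  (\exists e\, T(e)) \land (\forall f\, \exists b\, (\neg T(b) \lor T(f)))
Finally move all quantifiers to the prefix:
  \exists e\, \forall f\, \exists b\, (T(e) \land (\neg T(b) \lor T(f)))
The quantifier \forall b sits under an odd number of negations (counting the antecedent side of each →), so it flips to \exists b.

existential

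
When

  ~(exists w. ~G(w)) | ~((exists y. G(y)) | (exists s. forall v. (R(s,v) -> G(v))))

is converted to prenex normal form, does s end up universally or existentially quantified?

universal

Eliminate → and ↔ using ¬ and ∨.
  ~(exists w. ~G(w)) | ~((exists y. G(y)) | (exists s. forall v. (~R(s,v) | G(v))))
Push ¬ through the quantifiers and connectives to reach negation normal form:
  (forall w. G(w)) | (forall y. ~G(y)) & (forall s. exists v. (R(s,v) & ~G(v)))
All bound variables are already distinct, so no renaming is needed.
Finally move all quantifiers to the prefix:
  forall w. forall y. forall s. exists v. (G(w) | ~G(y) & R(s,v) & ~G(v))
The quantifier exists s sits under an odd number of negations (counting the antecedent side of each →), so it flips to forall s.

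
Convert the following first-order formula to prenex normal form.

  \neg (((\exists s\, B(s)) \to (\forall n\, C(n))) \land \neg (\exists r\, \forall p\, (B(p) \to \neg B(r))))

First replace A → B with ¬A ∨ B.
  \neg ((\neg (\exists s\, B(s)) \lor (\forall n\, C(n))) \land \neg (\exists r\, \forall p\, (\neg B(p) \lor \neg B(r))))
Drive negations inward (¬∀x A ≡ ∃x ¬A, ¬∃x A ≡ ∀x ¬A, De Morgan for ∧/∨):
  (\exists s\, B(s)) \land (\exists n\, \neg C(n)) \lor (\exists r\, \forall p\, (\neg B(p) \lor \neg B(r)))
Pull the quantifiers to the front (each side's bound variable is not free in the other side):
  \exists s\, \exists n\, \exists r\, \forall p\, (B(s) \land \neg C(n) \lor \neg B(p) \lor \neg B(r))

\exists s\, \exists n\, \exists r\, \forall p\, (B(s) \land \neg C(n) \lor \neg B(p) \lor \neg B(r))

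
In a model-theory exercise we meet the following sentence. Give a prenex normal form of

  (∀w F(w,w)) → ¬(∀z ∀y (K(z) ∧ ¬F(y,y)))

∃w ∃z ∃y (¬F(w,w) ∨ ¬K(z) ∨ F(y,y))

Rewrite implications/biconditionals: A → B as ¬A ∨ B.
  ¬(∀w F(w,w)) ∨ ¬(∀z ∀y (K(z) ∧ ¬F(y,y)))
Drive negations inward (¬∀x A ≡ ∃x ¬A, ¬∃x A ≡ ∀x ¬A, De Morgan for ∧/∨):
  (∃w ¬F(w,w)) ∨ (∃z ∃y (¬K(z) ∨ F(y,y)))
All bound variables are already distinct, so no renaming is needed.
Pull the quantifiers to the front (each side's bound variable is not free in the other side):
  ∃w ∃z ∃y (¬F(w,w) ∨ ¬K(z) ∨ F(y,y))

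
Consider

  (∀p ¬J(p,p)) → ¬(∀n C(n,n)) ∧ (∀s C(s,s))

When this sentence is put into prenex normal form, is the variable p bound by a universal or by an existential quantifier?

Rewrite implications/biconditionals: A → B as ¬A ∨ B.
  ¬(∀p ¬J(p,p)) ∨ ¬(∀n C(n,n)) ∧ (∀s C(s,s))
Push ¬ through the quantifiers and connectives to reach negation normal form:
  (∃p J(p,p)) ∨ (∃n ¬C(n,n)) ∧ (∀s C(s,s))
Pull the quantifiers to the front (each side's bound variable is not free in the other side):
  ∃p ∃n ∀s (J(p,p) ∨ ¬C(n,n) ∧ C(s,s))
The quantifier ∀p sits under an odd number of negations (counting the antecedent side of each →), so it flips to ∃p.

existential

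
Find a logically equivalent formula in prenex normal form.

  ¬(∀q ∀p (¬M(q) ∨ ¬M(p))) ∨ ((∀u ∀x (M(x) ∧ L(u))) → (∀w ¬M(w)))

Eliminate → and ↔ using ¬ and ∨.
  ¬(∀q ∀p (¬M(q) ∨ ¬M(p))) ∨ ¬(∀u ∀x (M(x) ∧ L(u))) ∨ (∀w ¬M(w))
Push ¬ through the quantifiers and connectives to reach negation normal form:
  (∃q ∃p (M(q) ∧ M(p))) ∨ (∃u ∃x (¬M(x) ∨ ¬L(u))) ∨ (∀w ¬M(w))
Pull the quantifiers to the front (each side's bound variable is not free in the other side):
  ∃q ∃p ∃u ∃x ∀w (M(q) ∧ M(p) ∨ ¬M(x) ∨ ¬L(u) ∨ ¬M(w))

∃q ∃p ∃u ∃x ∀w (M(q) ∧ M(p) ∨ ¬M(x) ∨ ¬L(u) ∨ ¬M(w))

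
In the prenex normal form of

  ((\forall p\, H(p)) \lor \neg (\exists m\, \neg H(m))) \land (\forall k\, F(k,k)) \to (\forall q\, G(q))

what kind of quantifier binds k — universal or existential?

First replace A → B with ¬A ∨ B.
  \neg (((\forall p\, H(p)) \lor \neg (\exists m\, \neg H(m))) \land (\forall k\, F(k,k))) \lor (\forall q\, G(q))
Push ¬ through the quantifiers and connectives to reach negation normal form:
  (\exists p\, \neg H(p)) \land (\exists m\, \neg H(m)) \lor (\exists k\, \neg F(k,k)) \lor (\forall q\, G(q))
Extract every quantifier outward, since the variables are now distinct and don't occur free across branches:
  \exists p\, \exists m\, \exists k\, \forall q\, (\neg H(p) \land \neg H(m) \lor \neg F(k,k) \lor G(q))
The quantifier \forall k sits under an odd number of negations (counting the antecedent side of each →), so it flips to \exists k.

existential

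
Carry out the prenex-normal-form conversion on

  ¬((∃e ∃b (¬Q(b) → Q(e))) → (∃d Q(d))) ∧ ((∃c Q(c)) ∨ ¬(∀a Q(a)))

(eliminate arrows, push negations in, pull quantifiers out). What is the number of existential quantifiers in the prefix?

4

Rewrite implications/biconditionals: A → B as ¬A ∨ B.
  ¬(¬(∃e ∃b (¬¬Q(b) ∨ Q(e))) ∨ (∃d Q(d))) ∧ ((∃c Q(c)) ∨ ¬(∀a Q(a)))
Drive negations inward (¬∀x A ≡ ∃x ¬A, ¬∃x A ≡ ∀x ¬A, De Morgan for ∧/∨):
  (∃e ∃b (Q(b) ∨ Q(e))) ∧ (∀d ¬Q(d)) ∧ ((∃c Q(c)) ∨ (∃a ¬Q(a)))
All bound variables are already distinct, so no renaming is needed.
Extract every quantifier outward, since the variables are now distinct and don't occur free across branches:
  ∃e ∃b ∀d ∃c ∃a ((Q(b) ∨ Q(e)) ∧ ¬Q(d) ∧ (Q(c) ∨ ¬Q(a)))
The prefix is ∃e ∃b ∀d ∃c ∃a: 1 universal, 4 existential.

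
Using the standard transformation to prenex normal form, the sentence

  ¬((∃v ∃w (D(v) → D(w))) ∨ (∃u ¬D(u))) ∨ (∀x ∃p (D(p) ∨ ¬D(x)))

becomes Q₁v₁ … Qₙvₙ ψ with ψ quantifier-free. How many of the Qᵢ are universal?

4

First replace A → B with ¬A ∨ B.
  ¬((∃v ∃w (¬D(v) ∨ D(w))) ∨ (∃u ¬D(u))) ∨ (∀x ∃p (D(p) ∨ ¬D(x)))
Drive negations inward (¬∀x A ≡ ∃x ¬A, ¬∃x A ≡ ∀x ¬A, De Morgan for ∧/∨):
  (∀v ∀w (D(v) ∧ ¬D(w))) ∧ (∀u D(u)) ∨ (∀x ∃p (D(p) ∨ ¬D(x)))
All bound variables are already distinct, so no renaming is needed.
Extract every quantifier outward, since the variables are now distinct and don't occur free across branches:
  ∀v ∀w ∀u ∀x ∃p (D(v) ∧ ¬D(w) ∧ D(u) ∨ D(p) ∨ ¬D(x))
The prefix is ∀v ∀w ∀u ∀x ∃p: 4 universal, 1 existential.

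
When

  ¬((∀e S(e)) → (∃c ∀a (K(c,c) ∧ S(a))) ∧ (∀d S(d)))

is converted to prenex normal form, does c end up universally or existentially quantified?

First replace A → B with ¬A ∨ B.
  ¬(¬(∀e S(e)) ∨ (∃c ∀a (K(c,c) ∧ S(a))) ∧ (∀d S(d)))
Push ¬ through the quantifiers and connectives to reach negation normal form:
  (∀e S(e)) ∧ ((∀c ∃a (¬K(c,c) ∨ ¬S(a))) ∨ (∃d ¬S(d)))
All bound variables are already distinct, so no renaming is needed.
Extract every quantifier outward, since the variables are now distinct and don't occur free across branches:
  ∀e ∀c ∃a ∃d (S(e) ∧ (¬K(c,c) ∨ ¬S(a) ∨ ¬S(d)))
The quantifier ∃c sits under an odd number of negations (counting the antecedent side of each →), so it flips to ∀c.

universal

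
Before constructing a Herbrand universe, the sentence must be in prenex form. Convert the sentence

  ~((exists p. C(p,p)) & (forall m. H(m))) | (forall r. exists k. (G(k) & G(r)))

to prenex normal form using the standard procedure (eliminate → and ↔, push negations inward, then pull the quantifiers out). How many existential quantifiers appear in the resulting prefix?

Push ¬ through the quantifiers and connectives to reach negation normal form:
  (forall p. ~C(p,p)) | (exists m. ~H(m)) | (forall r. exists k. (G(k) & G(r)))
Finally move all quantifiers to the prefix:
  forall p. exists m. forall r. exists k. (~C(p,p) | ~H(m) | G(k) & G(r))
The prefix is forall p exists m forall r exists k: 2 universal, 2 existential.

2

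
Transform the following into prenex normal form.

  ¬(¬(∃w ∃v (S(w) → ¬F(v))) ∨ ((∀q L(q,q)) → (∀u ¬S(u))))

∃w ∃v ∀q ∃u ((¬S(w) ∨ ¬F(v)) ∧ L(q,q) ∧ S(u))

Rewrite implications/biconditionals: A → B as ¬A ∨ B.
  ¬(¬(∃w ∃v (¬S(w) ∨ ¬F(v))) ∨ ¬(∀q L(q,q)) ∨ (∀u ¬S(u)))
Move each ¬ inward, flipping quantifiers it crosses:
  (∃w ∃v (¬S(w) ∨ ¬F(v))) ∧ (∀q L(q,q)) ∧ (∃u S(u))
Pull the quantifiers to the front (each side's bound variable is not free in the other side):
  ∃w ∃v ∀q ∃u ((¬S(w) ∨ ¬F(v)) ∧ L(q,q) ∧ S(u))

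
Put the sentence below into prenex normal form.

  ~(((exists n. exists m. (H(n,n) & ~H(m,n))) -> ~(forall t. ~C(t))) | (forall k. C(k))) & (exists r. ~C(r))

Rewrite implications/biconditionals: A → B as ¬A ∨ B.
  ~(~(exists n. exists m. (H(n,n) & ~H(m,n))) | ~(forall t. ~C(t)) | (forall k. C(k))) & (exists r. ~C(r))
Move each ¬ inward, flipping quantifiers it crosses:
  (exists n. exists m. (H(n,n) & ~H(m,n))) & (forall t. ~C(t)) & (exists k. ~C(k)) & (exists r. ~C(r))
All bound variables are already distinct, so no renaming is needed.
Extract every quantifier outward, since the variables are now distinct and don't occur free across branches:
  exists n. exists m. forall t. exists k. exists r. (H(n,n) & ~H(m,n) & ~C(t) & ~C(k) & ~C(r))

exists n. exists m. forall t. exists k. exists r. (H(n,n) & ~H(m,n) & ~C(t) & ~C(k) & ~C(r))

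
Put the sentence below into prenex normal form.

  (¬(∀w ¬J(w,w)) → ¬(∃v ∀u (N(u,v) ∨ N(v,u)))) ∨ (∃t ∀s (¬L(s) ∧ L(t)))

∀w ∀v ∃u ∃t ∀s (¬J(w,w) ∨ ¬N(u,v) ∧ ¬N(v,u) ∨ ¬L(s) ∧ L(t))

Rewrite implications/biconditionals: A → B as ¬A ∨ B.
  ¬¬(∀w ¬J(w,w)) ∨ ¬(∃v ∀u (N(u,v) ∨ N(v,u))) ∨ (∃t ∀s (¬L(s) ∧ L(t)))
Move each ¬ inward, flipping quantifiers it crosses:
  (∀w ¬J(w,w)) ∨ (∀v ∃u (¬N(u,v) ∧ ¬N(v,u))) ∨ (∃t ∀s (¬L(s) ∧ L(t)))
Pull the quantifiers to the front (each side's bound variable is not free in the other side):
  ∀w ∀v ∃u ∃t ∀s (¬J(w,w) ∨ ¬N(u,v) ∧ ¬N(v,u) ∨ ¬L(s) ∧ L(t))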